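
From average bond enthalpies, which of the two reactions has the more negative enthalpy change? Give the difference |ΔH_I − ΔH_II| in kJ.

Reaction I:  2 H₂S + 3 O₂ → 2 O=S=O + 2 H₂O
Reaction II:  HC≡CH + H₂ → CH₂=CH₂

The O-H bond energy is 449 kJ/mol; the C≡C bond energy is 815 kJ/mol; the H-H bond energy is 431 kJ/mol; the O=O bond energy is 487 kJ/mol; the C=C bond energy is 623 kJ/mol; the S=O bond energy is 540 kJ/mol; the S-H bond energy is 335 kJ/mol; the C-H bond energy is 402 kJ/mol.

Reaction I:
  Bonds broken (reactants):
    O=O: 3 × 487 = 1461
    S-H: 4 × 335 = 1340
    Σ(broken) = 2801 kJ
  Bonds formed (products):
    O-H: 4 × 449 = 1796
    S=O: 4 × 540 = 2160
    Σ(formed) = 3956 kJ
  ΔH_I = 2801 − 3956 = −1155 kJ
Reaction II:
  Bonds broken (reactants):
    C≡C: 1 × 815 = 815
    C-H: 2 × 402 = 804
    H-H: 1 × 431 = 431
    Σ(broken) = 2050 kJ
  Bonds formed (products):
    C-H: 4 × 402 = 1608
    C=C: 1 × 623 = 623
    Σ(formed) = 2231 kJ
  ΔH_II = 2050 − 2231 = −181 kJ
ΔH_I − ΔH_II = −974 kJ, so reaction I has the more negative ΔH; |ΔH_I − ΔH_II| = 974 kJ.

Reaction I, by 974 kJ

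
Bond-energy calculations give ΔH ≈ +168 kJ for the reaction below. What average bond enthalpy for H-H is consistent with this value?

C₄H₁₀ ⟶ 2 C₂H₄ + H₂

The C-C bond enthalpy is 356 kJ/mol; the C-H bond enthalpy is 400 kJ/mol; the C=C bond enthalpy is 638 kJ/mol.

Let D be the H-H bond energy.
Σ(broken) = 3×356 + 10×400 = 5068
Σ(formed) = 8×400 + 2×638 + 1×D = 4476 + D
ΔH = Σ(broken) − Σ(formed) = (5068) − (4476 + D) = +592 − D
Setting this equal to +168 kJ gives D = 424 kJ/mol.

D(H-H) ≈ 424 kJ/mol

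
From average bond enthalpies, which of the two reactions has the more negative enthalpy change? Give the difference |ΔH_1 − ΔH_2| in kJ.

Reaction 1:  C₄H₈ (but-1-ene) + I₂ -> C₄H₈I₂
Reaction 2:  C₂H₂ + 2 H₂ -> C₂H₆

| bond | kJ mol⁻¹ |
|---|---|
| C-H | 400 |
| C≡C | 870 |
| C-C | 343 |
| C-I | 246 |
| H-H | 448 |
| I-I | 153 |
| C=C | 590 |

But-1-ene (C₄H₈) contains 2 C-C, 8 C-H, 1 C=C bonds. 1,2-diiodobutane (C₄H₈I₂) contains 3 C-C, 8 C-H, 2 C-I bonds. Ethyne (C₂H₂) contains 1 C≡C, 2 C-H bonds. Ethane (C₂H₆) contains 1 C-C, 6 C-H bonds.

Reaction 2, by 85 kJ

Reaction 1:
  Bonds broken (reactants):
    C-C: 2 × 343 = 686
    C-H: 8 × 400 = 3200
    C=C: 1 × 590 = 590
    I-I: 1 × 153 = 153
    Σ(broken) = 4629 kJ
  Bonds formed (products):
    C-C: 3 × 343 = 1029
    C-H: 8 × 400 = 3200
    C-I: 2 × 246 = 492
    Σ(formed) = 4721 kJ
  ΔH_1 = 4629 − 4721 = −92 kJ
Reaction 2:
  Bonds broken (reactants):
    C≡C: 1 × 870 = 870
    C-H: 2 × 400 = 800
    H-H: 2 × 448 = 896
    Σ(broken) = 2566 kJ
  Bonds formed (products):
    C-C: 1 × 343 = 343
    C-H: 6 × 400 = 2400
    Σ(formed) = 2743 kJ
  ΔH_2 = 2566 − 2743 = −177 kJ
ΔH_1 − ΔH_2 = +85 kJ, so reaction 2 has the more negative ΔH; |ΔH_1 − ΔH_2| = 85 kJ.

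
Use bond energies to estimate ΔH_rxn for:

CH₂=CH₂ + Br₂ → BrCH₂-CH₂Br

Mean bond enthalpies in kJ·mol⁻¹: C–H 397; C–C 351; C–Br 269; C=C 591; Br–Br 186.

Bonds broken (reactants):
  Br–Br: 1 × 186 = 186
  C–H: 4 × 397 = 1588
  C=C: 1 × 591 = 591
  Σ(broken) = 2365 kJ
Bonds formed (products):
  C–Br: 2 × 269 = 538
  C–C: 1 × 351 = 351
  C–H: 4 × 397 = 1588
  Σ(formed) = 2477 kJ
ΔH = Σ(broken) − Σ(formed) = 2365 − 2477 = −112 kJ

ΔH ≈ −112 kJ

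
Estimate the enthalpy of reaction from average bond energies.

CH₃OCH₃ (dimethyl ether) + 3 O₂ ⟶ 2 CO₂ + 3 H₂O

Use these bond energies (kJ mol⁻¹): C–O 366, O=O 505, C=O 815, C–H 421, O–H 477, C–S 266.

ΔH ≈ −1349 kJ

Bonds broken (reactants):
  C–H: 6 × 421 = 2526
  C–O: 2 × 366 = 732
  O=O: 3 × 505 = 1515
  Σ(broken) = 4773 kJ
Bonds formed (products):
  C=O: 4 × 815 = 3260
  O–H: 6 × 477 = 2862
  Σ(formed) = 6122 kJ
ΔH = Σ(broken) − Σ(formed) = 4773 − 6122 = −1349 kJ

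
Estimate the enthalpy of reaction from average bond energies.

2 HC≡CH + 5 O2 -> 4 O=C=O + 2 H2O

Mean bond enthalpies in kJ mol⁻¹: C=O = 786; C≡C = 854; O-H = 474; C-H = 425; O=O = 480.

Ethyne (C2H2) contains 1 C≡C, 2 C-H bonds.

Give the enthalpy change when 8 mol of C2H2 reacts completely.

ΔH = −9504 kJ

Bonds broken (reactants):
  C≡C: 2 × 854 = 1708
  C-H: 4 × 425 = 1700
  O=O: 5 × 480 = 2400
  Σ(broken) = 5808 kJ
Bonds formed (products):
  C=O: 8 × 786 = 6288
  O-H: 4 × 474 = 1896
  Σ(formed) = 8184 kJ
ΔH = Σ(broken) − Σ(formed) = 5808 − 8184 = −2376 kJ
For 4× the reaction as written: 4 × (−2376) = −9504 kJ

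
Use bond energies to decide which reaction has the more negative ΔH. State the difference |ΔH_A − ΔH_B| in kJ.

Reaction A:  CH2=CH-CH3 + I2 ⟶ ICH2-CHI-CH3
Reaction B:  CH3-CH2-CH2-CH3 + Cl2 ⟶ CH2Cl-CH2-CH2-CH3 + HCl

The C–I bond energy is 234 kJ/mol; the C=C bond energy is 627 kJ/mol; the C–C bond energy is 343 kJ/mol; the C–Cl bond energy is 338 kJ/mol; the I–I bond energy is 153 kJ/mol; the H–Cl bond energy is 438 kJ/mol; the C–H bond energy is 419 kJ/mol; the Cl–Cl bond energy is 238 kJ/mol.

Reaction B, by 88 kJ

Reaction A:
  Bonds broken (reactants):
    C–C: 1 × 343 = 343
    C–H: 6 × 419 = 2514
    C=C: 1 × 627 = 627
    I–I: 1 × 153 = 153
    Σ(broken) = 3637 kJ
  Bonds formed (products):
    C–C: 2 × 343 = 686
    C–H: 6 × 419 = 2514
    C–I: 2 × 234 = 468
    Σ(formed) = 3668 kJ
  ΔH_A = 3637 − 3668 = −31 kJ
Reaction B:
  Bonds broken (reactants):
    C–C: 3 × 343 = 1029
    C–H: 10 × 419 = 4190
    Cl–Cl: 1 × 238 = 238
    Σ(broken) = 5457 kJ
  Bonds formed (products):
    C–C: 3 × 343 = 1029
    C–Cl: 1 × 338 = 338
    C–H: 9 × 419 = 3771
    H–Cl: 1 × 438 = 438
    Σ(formed) = 5576 kJ
  ΔH_B = 5457 − 5576 = −119 kJ
ΔH_A − ΔH_B = +88 kJ, so reaction B has the more negative ΔH; |ΔH_A − ΔH_B| = 88 kJ.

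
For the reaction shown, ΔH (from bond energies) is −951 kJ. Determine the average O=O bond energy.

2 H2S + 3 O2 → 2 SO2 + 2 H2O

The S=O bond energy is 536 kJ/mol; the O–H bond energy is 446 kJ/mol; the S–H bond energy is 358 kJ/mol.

D(O=O) ≈ 515 kJ/mol

Let D be the O=O bond energy.
Σ(broken) = 3×D + 4×358 = 1432 + 3D
Σ(formed) = 4×446 + 4×536 = 3928
ΔH = Σ(broken) − Σ(formed) = (1432 + 3D) − (3928) = −2496 + 3D
Setting this equal to −951 kJ gives 3D = 1545, so D = 515 kJ/mol.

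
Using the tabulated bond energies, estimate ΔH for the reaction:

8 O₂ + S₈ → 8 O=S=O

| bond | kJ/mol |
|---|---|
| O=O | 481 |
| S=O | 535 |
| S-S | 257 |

ΔH ≈ −2656 kJ

Bonds broken (reactants):
  O=O: 8 × 481 = 3848
  S-S: 8 × 257 = 2056
  Σ(broken) = 5904 kJ
Bonds formed (products):
  S=O: 16 × 535 = 8560
  Σ(formed) = 8560 kJ
ΔH = Σ(broken) − Σ(formed) = 5904 − 8560 = −2656 kJ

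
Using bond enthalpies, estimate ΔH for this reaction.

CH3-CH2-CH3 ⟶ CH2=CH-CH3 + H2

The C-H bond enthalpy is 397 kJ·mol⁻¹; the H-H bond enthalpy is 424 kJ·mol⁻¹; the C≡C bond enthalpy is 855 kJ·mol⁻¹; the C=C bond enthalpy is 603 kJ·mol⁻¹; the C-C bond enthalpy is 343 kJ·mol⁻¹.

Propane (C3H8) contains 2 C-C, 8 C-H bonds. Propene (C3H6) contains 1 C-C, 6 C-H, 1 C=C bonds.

ΔH ≈ +110 kJ

Bonds broken (reactants):
  C-C: 2 × 343 = 686
  C-H: 8 × 397 = 3176
  Σ(broken) = 3862 kJ
Bonds formed (products):
  C-C: 1 × 343 = 343
  C-H: 6 × 397 = 2382
  C=C: 1 × 603 = 603
  H-H: 1 × 424 = 424
  Σ(formed) = 3752 kJ
ΔH = Σ(broken) − Σ(formed) = 3862 − 3752 = +110 kJ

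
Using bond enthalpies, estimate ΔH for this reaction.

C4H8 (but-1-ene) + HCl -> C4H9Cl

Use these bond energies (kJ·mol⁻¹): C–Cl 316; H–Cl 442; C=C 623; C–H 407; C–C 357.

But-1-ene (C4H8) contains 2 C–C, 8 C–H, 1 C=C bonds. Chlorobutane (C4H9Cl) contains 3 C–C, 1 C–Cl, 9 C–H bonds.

ΔH ≈ −15 kJ

Bonds broken (reactants):
  C–C: 2 × 357 = 714
  C–H: 8 × 407 = 3256
  C=C: 1 × 623 = 623
  H–Cl: 1 × 442 = 442
  Σ(broken) = 5035 kJ
Bonds formed (products):
  C–C: 3 × 357 = 1071
  C–Cl: 1 × 316 = 316
  C–H: 9 × 407 = 3663
  Σ(formed) = 5050 kJ
ΔH = Σ(broken) − Σ(formed) = 5035 − 5050 = −15 kJ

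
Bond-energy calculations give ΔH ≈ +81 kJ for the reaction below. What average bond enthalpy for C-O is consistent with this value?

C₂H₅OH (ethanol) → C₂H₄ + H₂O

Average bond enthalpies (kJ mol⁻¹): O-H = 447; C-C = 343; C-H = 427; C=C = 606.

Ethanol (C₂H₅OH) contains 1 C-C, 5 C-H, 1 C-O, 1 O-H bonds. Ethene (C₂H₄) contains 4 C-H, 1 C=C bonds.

D(C-O) ≈ 364 kJ/mol

Let D be the C-O bond energy.
Σ(broken) = 1×343 + 5×427 + 1×D + 1×447 = 2925 + D
Σ(formed) = 4×427 + 1×606 + 2×447 = 3208
ΔH = Σ(broken) − Σ(formed) = (2925 + D) − (3208) = −283 + D
Setting this equal to +81 kJ gives D = 364 kJ/mol.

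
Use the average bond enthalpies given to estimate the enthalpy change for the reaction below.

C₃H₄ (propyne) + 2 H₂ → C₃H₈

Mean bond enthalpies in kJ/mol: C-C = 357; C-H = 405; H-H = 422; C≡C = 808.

Bonds broken (reactants):
  C≡C: 1 × 808 = 808
  C-C: 1 × 357 = 357
  C-H: 4 × 405 = 1620
  H-H: 2 × 422 = 844
  Σ(broken) = 3629 kJ
Bonds formed (products):
  C-C: 2 × 357 = 714
  C-H: 8 × 405 = 3240
  Σ(formed) = 3954 kJ
ΔH = Σ(broken) − Σ(formed) = 3629 − 3954 = −325 kJ

ΔH ≈ −325 kJ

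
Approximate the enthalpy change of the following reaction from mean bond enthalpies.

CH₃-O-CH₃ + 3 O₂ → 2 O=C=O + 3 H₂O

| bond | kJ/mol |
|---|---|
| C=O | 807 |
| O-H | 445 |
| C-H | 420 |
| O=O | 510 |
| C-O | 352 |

Bonds broken (reactants):
  C-H: 6 × 420 = 2520
  C-O: 2 × 352 = 704
  O=O: 3 × 510 = 1530
  Σ(broken) = 4754 kJ
Bonds formed (products):
  C=O: 4 × 807 = 3228
  O-H: 6 × 445 = 2670
  Σ(formed) = 5898 kJ
ΔH = Σ(broken) − Σ(formed) = 4754 − 5898 = −1144 kJ

ΔH ≈ −1144 kJ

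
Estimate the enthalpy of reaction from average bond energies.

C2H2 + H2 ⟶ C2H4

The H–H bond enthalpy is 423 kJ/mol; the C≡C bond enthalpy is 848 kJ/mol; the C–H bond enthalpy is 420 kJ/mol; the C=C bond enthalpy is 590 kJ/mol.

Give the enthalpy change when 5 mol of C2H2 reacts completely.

ΔH = −795 kJ

Bonds broken (reactants):
  C≡C: 1 × 848 = 848
  C–H: 2 × 420 = 840
  H–H: 1 × 423 = 423
  Σ(broken) = 2111 kJ
Bonds formed (products):
  C–H: 4 × 420 = 1680
  C=C: 1 × 590 = 590
  Σ(formed) = 2270 kJ
ΔH = Σ(broken) − Σ(formed) = 2111 − 2270 = −159 kJ
For 5× the reaction as written: 5 × (−159) = −795 kJ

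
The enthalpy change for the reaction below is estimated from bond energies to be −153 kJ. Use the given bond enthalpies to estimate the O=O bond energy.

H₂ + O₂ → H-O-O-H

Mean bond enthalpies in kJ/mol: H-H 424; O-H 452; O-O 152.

Let D be the O=O bond energy.
Σ(broken) = 1×424 + 1×D = 424 + D
Σ(formed) = 2×452 + 1×152 = 1056
ΔH = Σ(broken) − Σ(formed) = (424 + D) − (1056) = −632 + D
Setting this equal to −153 kJ gives D = 479 kJ/mol.

D(O=O) ≈ 479 kJ/mol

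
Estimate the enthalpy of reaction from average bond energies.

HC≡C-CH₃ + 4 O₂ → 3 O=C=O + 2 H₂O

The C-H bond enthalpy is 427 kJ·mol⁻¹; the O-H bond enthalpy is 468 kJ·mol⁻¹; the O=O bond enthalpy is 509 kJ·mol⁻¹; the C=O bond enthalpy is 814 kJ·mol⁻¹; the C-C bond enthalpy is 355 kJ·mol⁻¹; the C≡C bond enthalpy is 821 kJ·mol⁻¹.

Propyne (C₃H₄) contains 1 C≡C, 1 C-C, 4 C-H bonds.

ΔH ≈ −1836 kJ

Bonds broken (reactants):
  C≡C: 1 × 821 = 821
  C-C: 1 × 355 = 355
  C-H: 4 × 427 = 1708
  O=O: 4 × 509 = 2036
  Σ(broken) = 4920 kJ
Bonds formed (products):
  C=O: 6 × 814 = 4884
  O-H: 4 × 468 = 1872
  Σ(formed) = 6756 kJ
ΔH = Σ(broken) − Σ(formed) = 4920 − 6756 = −1836 kJ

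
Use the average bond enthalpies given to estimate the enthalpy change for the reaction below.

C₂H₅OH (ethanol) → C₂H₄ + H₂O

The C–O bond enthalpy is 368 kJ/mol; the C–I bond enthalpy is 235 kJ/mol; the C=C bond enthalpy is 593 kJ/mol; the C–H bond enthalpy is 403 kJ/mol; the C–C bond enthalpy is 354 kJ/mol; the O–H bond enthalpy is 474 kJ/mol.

Bonds broken (reactants):
  C–C: 1 × 354 = 354
  C–H: 5 × 403 = 2015
  C–O: 1 × 368 = 368
  O–H: 1 × 474 = 474
  Σ(broken) = 3211 kJ
Bonds formed (products):
  C–H: 4 × 403 = 1612
  C=C: 1 × 593 = 593
  O–H: 2 × 474 = 948
  Σ(formed) = 3153 kJ
ΔH = Σ(broken) − Σ(formed) = 3211 − 3153 = +58 kJ

ΔH ≈ +58 kJ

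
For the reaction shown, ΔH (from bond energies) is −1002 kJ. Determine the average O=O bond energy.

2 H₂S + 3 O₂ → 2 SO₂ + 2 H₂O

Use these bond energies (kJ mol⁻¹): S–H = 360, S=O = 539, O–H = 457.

D(O=O) ≈ 514 kJ/mol

Let D be the O=O bond energy.
Σ(broken) = 3×D + 4×360 = 1440 + 3D
Σ(formed) = 4×457 + 4×539 = 3984
ΔH = Σ(broken) − Σ(formed) = (1440 + 3D) − (3984) = −2544 + 3D
Setting this equal to −1002 kJ gives 3D = 1542, so D = 514 kJ/mol.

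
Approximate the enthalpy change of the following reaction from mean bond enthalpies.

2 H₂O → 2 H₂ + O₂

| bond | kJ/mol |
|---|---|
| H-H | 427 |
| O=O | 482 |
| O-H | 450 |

ΔH ≈ +464 kJ

Bonds broken (reactants):
  O-H: 4 × 450 = 1800
  Σ(broken) = 1800 kJ
Bonds formed (products):
  H-H: 2 × 427 = 854
  O=O: 1 × 482 = 482
  Σ(formed) = 1336 kJ
ΔH = Σ(broken) − Σ(formed) = 1800 − 1336 = +464 kJ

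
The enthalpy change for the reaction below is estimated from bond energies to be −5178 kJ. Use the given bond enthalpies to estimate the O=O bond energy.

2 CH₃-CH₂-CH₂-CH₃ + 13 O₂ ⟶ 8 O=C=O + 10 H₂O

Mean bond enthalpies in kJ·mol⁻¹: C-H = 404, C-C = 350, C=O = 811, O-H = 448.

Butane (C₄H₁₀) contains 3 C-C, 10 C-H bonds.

Let D be the O=O bond energy.
Σ(broken) = 6×350 + 20×404 + 13×D = 10180 + 13D
Σ(formed) = 16×811 + 20×448 = 21936
ΔH = Σ(broken) − Σ(formed) = (10180 + 13D) − (21936) = −11756 + 13D
Setting this equal to −5178 kJ gives 13D = 6578, so D = 506 kJ/mol.

D(O=O) ≈ 506 kJ/mol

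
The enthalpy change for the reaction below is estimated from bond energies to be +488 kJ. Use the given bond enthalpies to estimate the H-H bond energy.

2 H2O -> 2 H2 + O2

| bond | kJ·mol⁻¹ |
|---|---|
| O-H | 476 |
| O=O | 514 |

D(H-H) ≈ 451 kJ/mol

Let D be the H-H bond energy.
Σ(broken) = 4×476 = 1904
Σ(formed) = 2×D + 1×514 = 514 + 2D
ΔH = Σ(broken) − Σ(formed) = (1904) − (514 + 2D) = +1390 − 2D
Setting this equal to +488 kJ gives 2D = 902, so D = 451 kJ/mol.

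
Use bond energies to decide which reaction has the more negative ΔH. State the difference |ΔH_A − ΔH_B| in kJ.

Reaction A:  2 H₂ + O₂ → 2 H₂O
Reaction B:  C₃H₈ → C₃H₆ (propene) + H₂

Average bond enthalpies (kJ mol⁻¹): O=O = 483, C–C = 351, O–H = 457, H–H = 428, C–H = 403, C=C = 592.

Reaction A, by 626 kJ

Reaction A:
  Bonds broken (reactants):
    H–H: 2 × 428 = 856
    O=O: 1 × 483 = 483
    Σ(broken) = 1339 kJ
  Bonds formed (products):
    O–H: 4 × 457 = 1828
    Σ(formed) = 1828 kJ
  ΔH_A = 1339 − 1828 = −489 kJ
Reaction B:
  Bonds broken (reactants):
    C–C: 2 × 351 = 702
    C–H: 8 × 403 = 3224
    Σ(broken) = 3926 kJ
  Bonds formed (products):
    C–C: 1 × 351 = 351
    C–H: 6 × 403 = 2418
    C=C: 1 × 592 = 592
    H–H: 1 × 428 = 428
    Σ(formed) = 3789 kJ
  ΔH_B = 3926 − 3789 = +137 kJ
ΔH_A − ΔH_B = −626 kJ, so reaction A has the more negative ΔH; |ΔH_A − ΔH_B| = 626 kJ.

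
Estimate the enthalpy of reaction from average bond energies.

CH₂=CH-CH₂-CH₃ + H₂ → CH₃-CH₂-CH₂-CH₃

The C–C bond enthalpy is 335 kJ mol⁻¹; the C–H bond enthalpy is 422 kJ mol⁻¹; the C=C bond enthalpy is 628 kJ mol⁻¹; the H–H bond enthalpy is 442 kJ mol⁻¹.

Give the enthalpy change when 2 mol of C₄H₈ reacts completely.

Bonds broken (reactants):
  C–C: 2 × 335 = 670
  C–H: 8 × 422 = 3376
  C=C: 1 × 628 = 628
  H–H: 1 × 442 = 442
  Σ(broken) = 5116 kJ
Bonds formed (products):
  C–C: 3 × 335 = 1005
  C–H: 10 × 422 = 4220
  Σ(formed) = 5225 kJ
ΔH = Σ(broken) − Σ(formed) = 5116 − 5225 = −109 kJ
For 2× the reaction as written: 2 × (−109) = −218 kJ

ΔH = −218 kJ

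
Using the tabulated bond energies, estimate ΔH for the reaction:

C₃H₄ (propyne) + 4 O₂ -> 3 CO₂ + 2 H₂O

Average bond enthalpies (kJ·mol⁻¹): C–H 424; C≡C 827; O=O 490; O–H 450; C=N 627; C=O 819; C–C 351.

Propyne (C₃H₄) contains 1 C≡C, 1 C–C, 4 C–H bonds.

ΔH ≈ −1880 kJ

Bonds broken (reactants):
  C≡C: 1 × 827 = 827
  C–C: 1 × 351 = 351
  C–H: 4 × 424 = 1696
  O=O: 4 × 490 = 1960
  Σ(broken) = 4834 kJ
Bonds formed (products):
  C=O: 6 × 819 = 4914
  O–H: 4 × 450 = 1800
  Σ(formed) = 6714 kJ
ΔH = Σ(broken) − Σ(formed) = 4834 − 6714 = −1880 kJ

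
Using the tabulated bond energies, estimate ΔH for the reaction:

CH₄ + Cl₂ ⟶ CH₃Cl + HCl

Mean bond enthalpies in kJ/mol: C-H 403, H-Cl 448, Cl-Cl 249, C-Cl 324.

ΔH ≈ −120 kJ

Bonds broken (reactants):
  C-H: 4 × 403 = 1612
  Cl-Cl: 1 × 249 = 249
  Σ(broken) = 1861 kJ
Bonds formed (products):
  C-Cl: 1 × 324 = 324
  C-H: 3 × 403 = 1209
  H-Cl: 1 × 448 = 448
  Σ(formed) = 1981 kJ
ΔH = Σ(broken) − Σ(formed) = 1861 − 1981 = −120 kJ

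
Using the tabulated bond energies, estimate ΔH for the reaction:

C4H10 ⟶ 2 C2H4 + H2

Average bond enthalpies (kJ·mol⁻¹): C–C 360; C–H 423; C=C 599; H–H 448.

ΔH ≈ +280 kJ

Bonds broken (reactants):
  C–C: 3 × 360 = 1080
  C–H: 10 × 423 = 4230
  Σ(broken) = 5310 kJ
Bonds formed (products):
  C–H: 8 × 423 = 3384
  C=C: 2 × 599 = 1198
  H–H: 1 × 448 = 448
  Σ(formed) = 5030 kJ
ΔH = Σ(broken) − Σ(formed) = 5310 − 5030 = +280 kJ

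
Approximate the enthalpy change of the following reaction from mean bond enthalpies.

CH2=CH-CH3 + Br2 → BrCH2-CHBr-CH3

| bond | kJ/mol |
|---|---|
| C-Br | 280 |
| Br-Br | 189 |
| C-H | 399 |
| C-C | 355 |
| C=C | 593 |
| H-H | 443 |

Bonds broken (reactants):
  Br-Br: 1 × 189 = 189
  C-C: 1 × 355 = 355
  C-H: 6 × 399 = 2394
  C=C: 1 × 593 = 593
  Σ(broken) = 3531 kJ
Bonds formed (products):
  C-Br: 2 × 280 = 560
  C-C: 2 × 355 = 710
  C-H: 6 × 399 = 2394
  Σ(formed) = 3664 kJ
ΔH = Σ(broken) − Σ(formed) = 3531 − 3664 = −133 kJ

ΔH ≈ −133 kJ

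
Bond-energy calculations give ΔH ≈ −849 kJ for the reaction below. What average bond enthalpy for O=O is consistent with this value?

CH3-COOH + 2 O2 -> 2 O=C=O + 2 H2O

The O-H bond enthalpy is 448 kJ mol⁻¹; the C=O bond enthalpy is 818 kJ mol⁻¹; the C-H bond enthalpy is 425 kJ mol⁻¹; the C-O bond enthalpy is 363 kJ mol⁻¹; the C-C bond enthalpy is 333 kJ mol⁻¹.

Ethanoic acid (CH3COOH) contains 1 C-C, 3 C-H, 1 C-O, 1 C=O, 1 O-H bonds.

Let D be the O=O bond energy.
Σ(broken) = 1×333 + 3×425 + 1×363 + 1×818 + 1×448 + 2×D = 3237 + 2D
Σ(formed) = 4×818 + 4×448 = 5064
ΔH = Σ(broken) − Σ(formed) = (3237 + 2D) − (5064) = −1827 + 2D
Setting this equal to −849 kJ gives 2D = 978, so D = 489 kJ/mol.

D(O=O) ≈ 489 kJ/mol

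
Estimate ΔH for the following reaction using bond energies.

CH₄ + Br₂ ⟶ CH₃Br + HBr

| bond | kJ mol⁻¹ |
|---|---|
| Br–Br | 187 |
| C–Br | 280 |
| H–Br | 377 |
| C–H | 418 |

Bonds broken (reactants):
  Br–Br: 1 × 187 = 187
  C–H: 4 × 418 = 1672
  Σ(broken) = 1859 kJ
Bonds formed (products):
  C–Br: 1 × 280 = 280
  C–H: 3 × 418 = 1254
  H–Br: 1 × 377 = 377
  Σ(formed) = 1911 kJ
ΔH = Σ(broken) − Σ(formed) = 1859 − 1911 = −52 kJ

ΔH ≈ −52 kJ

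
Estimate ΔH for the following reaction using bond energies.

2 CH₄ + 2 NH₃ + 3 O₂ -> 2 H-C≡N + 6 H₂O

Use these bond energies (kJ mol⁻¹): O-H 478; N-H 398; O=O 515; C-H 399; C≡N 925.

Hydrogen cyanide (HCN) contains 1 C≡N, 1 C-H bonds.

ΔH ≈ −1259 kJ

Bonds broken (reactants):
  C-H: 8 × 399 = 3192
  N-H: 6 × 398 = 2388
  O=O: 3 × 515 = 1545
  Σ(broken) = 7125 kJ
Bonds formed (products):
  C≡N: 2 × 925 = 1850
  C-H: 2 × 399 = 798
  O-H: 12 × 478 = 5736
  Σ(formed) = 8384 kJ
ΔH = Σ(broken) − Σ(formed) = 7125 − 8384 = −1259 kJ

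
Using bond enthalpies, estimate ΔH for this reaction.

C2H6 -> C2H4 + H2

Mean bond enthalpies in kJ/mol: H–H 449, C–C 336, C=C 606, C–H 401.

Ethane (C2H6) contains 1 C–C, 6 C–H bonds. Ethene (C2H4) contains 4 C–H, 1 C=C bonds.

ΔH ≈ +83 kJ

Bonds broken (reactants):
  C–C: 1 × 336 = 336
  C–H: 6 × 401 = 2406
  Σ(broken) = 2742 kJ
Bonds formed (products):
  C–H: 4 × 401 = 1604
  C=C: 1 × 606 = 606
  H–H: 1 × 449 = 449
  Σ(formed) = 2659 kJ
ΔH = Σ(broken) − Σ(formed) = 2742 − 2659 = +83 kJ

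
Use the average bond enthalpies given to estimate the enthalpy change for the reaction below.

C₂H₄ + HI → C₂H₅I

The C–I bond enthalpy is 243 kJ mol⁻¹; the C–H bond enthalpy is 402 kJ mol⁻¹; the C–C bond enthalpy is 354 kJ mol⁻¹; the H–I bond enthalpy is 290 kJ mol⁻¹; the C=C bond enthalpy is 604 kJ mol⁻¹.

Bonds broken (reactants):
  C–H: 4 × 402 = 1608
  C=C: 1 × 604 = 604
  H–I: 1 × 290 = 290
  Σ(broken) = 2502 kJ
Bonds formed (products):
  C–C: 1 × 354 = 354
  C–H: 5 × 402 = 2010
  C–I: 1 × 243 = 243
  Σ(formed) = 2607 kJ
ΔH = Σ(broken) − Σ(formed) = 2502 − 2607 = −105 kJ

ΔH ≈ −105 kJ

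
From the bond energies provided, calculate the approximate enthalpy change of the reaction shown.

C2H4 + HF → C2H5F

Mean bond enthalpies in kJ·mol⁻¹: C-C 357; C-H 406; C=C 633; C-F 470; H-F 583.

ΔH ≈ −17 kJ

Bonds broken (reactants):
  C-H: 4 × 406 = 1624
  C=C: 1 × 633 = 633
  H-F: 1 × 583 = 583
  Σ(broken) = 2840 kJ
Bonds formed (products):
  C-C: 1 × 357 = 357
  C-F: 1 × 470 = 470
  C-H: 5 × 406 = 2030
  Σ(formed) = 2857 kJ
ΔH = Σ(broken) − Σ(formed) = 2840 − 2857 = −17 kJ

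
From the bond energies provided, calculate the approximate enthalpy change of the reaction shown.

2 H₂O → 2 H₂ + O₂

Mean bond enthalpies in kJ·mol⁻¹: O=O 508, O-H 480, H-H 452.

ΔH ≈ +508 kJ

Bonds broken (reactants):
  O-H: 4 × 480 = 1920
  Σ(broken) = 1920 kJ
Bonds formed (products):
  H-H: 2 × 452 = 904
  O=O: 1 × 508 = 508
  Σ(formed) = 1412 kJ
ΔH = Σ(broken) − Σ(formed) = 1920 − 1412 = +508 kJ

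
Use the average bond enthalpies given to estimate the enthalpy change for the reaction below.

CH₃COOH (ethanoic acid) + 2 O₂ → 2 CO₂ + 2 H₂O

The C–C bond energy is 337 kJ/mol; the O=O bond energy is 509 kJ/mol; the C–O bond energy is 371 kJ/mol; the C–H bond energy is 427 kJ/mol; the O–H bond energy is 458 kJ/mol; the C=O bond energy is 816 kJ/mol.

ΔH ≈ −815 kJ

Bonds broken (reactants):
  C–C: 1 × 337 = 337
  C–H: 3 × 427 = 1281
  C–O: 1 × 371 = 371
  C=O: 1 × 816 = 816
  O–H: 1 × 458 = 458
  O=O: 2 × 509 = 1018
  Σ(broken) = 4281 kJ
Bonds formed (products):
  C=O: 4 × 816 = 3264
  O–H: 4 × 458 = 1832
  Σ(formed) = 5096 kJ
ΔH = Σ(broken) − Σ(formed) = 4281 − 5096 = −815 kJ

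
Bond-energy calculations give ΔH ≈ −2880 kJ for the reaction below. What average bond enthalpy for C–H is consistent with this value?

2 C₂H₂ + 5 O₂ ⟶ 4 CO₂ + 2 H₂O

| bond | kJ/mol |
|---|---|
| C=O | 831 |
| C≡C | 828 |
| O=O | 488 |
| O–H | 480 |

D(C–H) ≈ 398 kJ/mol

Let D be the C–H bond energy.
Σ(broken) = 2×828 + 4×D + 5×488 = 4096 + 4D
Σ(formed) = 8×831 + 4×480 = 8568
ΔH = Σ(broken) − Σ(formed) = (4096 + 4D) − (8568) = −4472 + 4D
Setting this equal to −2880 kJ gives 4D = 1592, so D = 398 kJ/mol.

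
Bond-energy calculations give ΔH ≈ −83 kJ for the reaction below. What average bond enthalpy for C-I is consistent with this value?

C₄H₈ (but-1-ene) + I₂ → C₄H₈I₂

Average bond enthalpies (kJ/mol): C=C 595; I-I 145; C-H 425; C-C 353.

D(C-I) ≈ 235 kJ/mol

Let D be the C-I bond energy.
Σ(broken) = 2×353 + 8×425 + 1×595 + 1×145 = 4846
Σ(formed) = 3×353 + 8×425 + 2×D = 4459 + 2D
ΔH = Σ(broken) − Σ(formed) = (4846) − (4459 + 2D) = +387 − 2D
Setting this equal to −83 kJ gives 2D = 470, so D = 235 kJ/mol.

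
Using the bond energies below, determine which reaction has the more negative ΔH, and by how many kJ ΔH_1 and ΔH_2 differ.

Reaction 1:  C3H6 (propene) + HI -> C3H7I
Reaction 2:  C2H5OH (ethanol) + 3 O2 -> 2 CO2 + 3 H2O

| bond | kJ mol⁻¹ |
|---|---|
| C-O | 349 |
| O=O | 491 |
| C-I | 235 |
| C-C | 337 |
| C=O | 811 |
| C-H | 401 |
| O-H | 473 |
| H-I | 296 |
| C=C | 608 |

Reaction 1:
  Bonds broken (reactants):
    C-C: 1 × 337 = 337
    C-H: 6 × 401 = 2406
    C=C: 1 × 608 = 608
    H-I: 1 × 296 = 296
    Σ(broken) = 3647 kJ
  Bonds formed (products):
    C-C: 2 × 337 = 674
    C-H: 7 × 401 = 2807
    C-I: 1 × 235 = 235
    Σ(formed) = 3716 kJ
  ΔH_1 = 3647 − 3716 = −69 kJ
Reaction 2:
  Bonds broken (reactants):
    C-C: 1 × 337 = 337
    C-H: 5 × 401 = 2005
    C-O: 1 × 349 = 349
    O-H: 1 × 473 = 473
    O=O: 3 × 491 = 1473
    Σ(broken) = 4637 kJ
  Bonds formed (products):
    C=O: 4 × 811 = 3244
    O-H: 6 × 473 = 2838
    Σ(formed) = 6082 kJ
  ΔH_2 = 4637 − 6082 = −1445 kJ
ΔH_1 − ΔH_2 = +1376 kJ, so reaction 2 has the more negative ΔH; |ΔH_1 − ΔH_2| = 1376 kJ.

Reaction 2, by 1376 kJ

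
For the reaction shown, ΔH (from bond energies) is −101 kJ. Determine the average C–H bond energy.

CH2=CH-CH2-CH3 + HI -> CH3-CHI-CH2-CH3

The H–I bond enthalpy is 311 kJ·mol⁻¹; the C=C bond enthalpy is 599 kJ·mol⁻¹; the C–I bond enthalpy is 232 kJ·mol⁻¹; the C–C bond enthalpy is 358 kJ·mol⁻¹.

Let D be the C–H bond energy.
Σ(broken) = 2×358 + 8×D + 1×599 + 1×311 = 1626 + 8D
Σ(formed) = 3×358 + 9×D + 1×232 = 1306 + 9D
ΔH = Σ(broken) − Σ(formed) = (1626 + 8D) − (1306 + 9D) = +320 − D
Setting this equal to −101 kJ gives D = 421 kJ/mol.

D(C–H) ≈ 421 kJ/mol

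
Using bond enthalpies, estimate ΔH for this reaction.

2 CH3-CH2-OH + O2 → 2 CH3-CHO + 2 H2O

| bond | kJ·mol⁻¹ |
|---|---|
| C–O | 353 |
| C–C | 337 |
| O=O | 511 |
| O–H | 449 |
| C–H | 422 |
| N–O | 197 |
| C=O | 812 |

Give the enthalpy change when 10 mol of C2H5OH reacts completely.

Bonds broken (reactants):
  C–C: 2 × 337 = 674
  C–H: 10 × 422 = 4220
  C–O: 2 × 353 = 706
  O–H: 2 × 449 = 898
  O=O: 1 × 511 = 511
  Σ(broken) = 7009 kJ
Bonds formed (products):
  C–C: 2 × 337 = 674
  C–H: 8 × 422 = 3376
  C=O: 2 × 812 = 1624
  O–H: 4 × 449 = 1796
  Σ(formed) = 7470 kJ
ΔH = Σ(broken) − Σ(formed) = 7009 − 7470 = −461 kJ
For 5× the reaction as written: 5 × (−461) = −2305 kJ

ΔH = −2305 kJ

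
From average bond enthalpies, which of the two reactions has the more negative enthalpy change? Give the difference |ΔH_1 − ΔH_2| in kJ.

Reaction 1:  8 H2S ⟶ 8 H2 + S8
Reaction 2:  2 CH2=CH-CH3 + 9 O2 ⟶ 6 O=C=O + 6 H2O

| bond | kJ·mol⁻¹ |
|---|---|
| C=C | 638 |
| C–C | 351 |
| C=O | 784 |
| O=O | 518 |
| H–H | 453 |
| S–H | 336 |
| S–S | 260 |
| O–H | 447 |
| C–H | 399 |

Reaction 2, by 3016 kJ

Reaction 1:
  Bonds broken (reactants):
    S–H: 16 × 336 = 5376
    Σ(broken) = 5376 kJ
  Bonds formed (products):
    H–H: 8 × 453 = 3624
    S–S: 8 × 260 = 2080
    Σ(formed) = 5704 kJ
  ΔH_1 = 5376 − 5704 = −328 kJ
Reaction 2:
  Bonds broken (reactants):
    C–C: 2 × 351 = 702
    C–H: 12 × 399 = 4788
    C=C: 2 × 638 = 1276
    O=O: 9 × 518 = 4662
    Σ(broken) = 11428 kJ
  Bonds formed (products):
    C=O: 12 × 784 = 9408
    O–H: 12 × 447 = 5364
    Σ(formed) = 14772 kJ
  ΔH_2 = 11428 − 14772 = −3344 kJ
ΔH_1 − ΔH_2 = +3016 kJ, so reaction 2 has the more negative ΔH; |ΔH_1 − ΔH_2| = 3016 kJ.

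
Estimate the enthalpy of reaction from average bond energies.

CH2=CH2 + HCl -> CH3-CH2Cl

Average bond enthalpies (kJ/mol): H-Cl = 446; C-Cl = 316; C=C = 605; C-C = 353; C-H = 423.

ΔH ≈ −41 kJ

Bonds broken (reactants):
  C-H: 4 × 423 = 1692
  C=C: 1 × 605 = 605
  H-Cl: 1 × 446 = 446
  Σ(broken) = 2743 kJ
Bonds formed (products):
  C-C: 1 × 353 = 353
  C-Cl: 1 × 316 = 316
  C-H: 5 × 423 = 2115
  Σ(formed) = 2784 kJ
ΔH = Σ(broken) − Σ(formed) = 2743 − 2784 = −41 kJ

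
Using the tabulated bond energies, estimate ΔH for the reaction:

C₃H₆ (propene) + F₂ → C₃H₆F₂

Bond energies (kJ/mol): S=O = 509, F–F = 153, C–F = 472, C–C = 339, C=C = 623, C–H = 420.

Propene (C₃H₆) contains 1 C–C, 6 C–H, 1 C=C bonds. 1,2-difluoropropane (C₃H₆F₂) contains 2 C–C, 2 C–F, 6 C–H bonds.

Bonds broken (reactants):
  C–C: 1 × 339 = 339
  C–H: 6 × 420 = 2520
  C=C: 1 × 623 = 623
  F–F: 1 × 153 = 153
  Σ(broken) = 3635 kJ
Bonds formed (products):
  C–C: 2 × 339 = 678
  C–F: 2 × 472 = 944
  C–H: 6 × 420 = 2520
  Σ(formed) = 4142 kJ
ΔH = Σ(broken) − Σ(formed) = 3635 − 4142 = −507 kJ

ΔH ≈ −507 kJ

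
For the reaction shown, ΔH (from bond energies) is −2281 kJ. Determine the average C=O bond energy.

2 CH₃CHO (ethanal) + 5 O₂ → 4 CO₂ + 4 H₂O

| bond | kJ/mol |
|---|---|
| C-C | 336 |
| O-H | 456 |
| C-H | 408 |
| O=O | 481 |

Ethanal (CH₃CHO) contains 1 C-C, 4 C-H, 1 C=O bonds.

D(C=O) ≈ 829 kJ/mol

Let D be the C=O bond energy.
Σ(broken) = 2×336 + 8×408 + 2×D + 5×481 = 6341 + 2D
Σ(formed) = 8×D + 8×456 = 3648 + 8D
ΔH = Σ(broken) − Σ(formed) = (6341 + 2D) − (3648 + 8D) = +2693 − 6D
Setting this equal to −2281 kJ gives 6D = 4974, so D = 829 kJ/mol.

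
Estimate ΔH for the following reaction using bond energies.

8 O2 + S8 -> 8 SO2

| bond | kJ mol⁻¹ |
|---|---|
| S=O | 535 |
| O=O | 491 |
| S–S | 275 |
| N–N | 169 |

ΔH ≈ −2432 kJ

Bonds broken (reactants):
  O=O: 8 × 491 = 3928
  S–S: 8 × 275 = 2200
  Σ(broken) = 6128 kJ
Bonds formed (products):
  S=O: 16 × 535 = 8560
  Σ(formed) = 8560 kJ
ΔH = Σ(broken) − Σ(formed) = 6128 − 8560 = −2432 kJ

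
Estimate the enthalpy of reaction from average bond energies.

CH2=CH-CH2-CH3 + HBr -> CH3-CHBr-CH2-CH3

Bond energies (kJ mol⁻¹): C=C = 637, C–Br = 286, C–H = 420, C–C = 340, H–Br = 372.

ΔH ≈ −37 kJ

Bonds broken (reactants):
  C–C: 2 × 340 = 680
  C–H: 8 × 420 = 3360
  C=C: 1 × 637 = 637
  H–Br: 1 × 372 = 372
  Σ(broken) = 5049 kJ
Bonds formed (products):
  C–Br: 1 × 286 = 286
  C–C: 3 × 340 = 1020
  C–H: 9 × 420 = 3780
  Σ(formed) = 5086 kJ
ΔH = Σ(broken) − Σ(formed) = 5049 − 5086 = −37 kJ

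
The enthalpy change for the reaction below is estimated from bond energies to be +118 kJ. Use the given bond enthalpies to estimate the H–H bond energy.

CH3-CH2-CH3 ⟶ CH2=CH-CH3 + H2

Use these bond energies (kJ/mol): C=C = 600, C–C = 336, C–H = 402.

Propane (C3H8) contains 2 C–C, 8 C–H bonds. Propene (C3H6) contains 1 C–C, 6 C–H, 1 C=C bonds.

D(H–H) ≈ 422 kJ/mol

Let D be the H–H bond energy.
Σ(broken) = 2×336 + 8×402 = 3888
Σ(formed) = 1×336 + 6×402 + 1×600 + 1×D = 3348 + D
ΔH = Σ(broken) − Σ(formed) = (3888) − (3348 + D) = +540 − D
Setting this equal to +118 kJ gives D = 422 kJ/mol.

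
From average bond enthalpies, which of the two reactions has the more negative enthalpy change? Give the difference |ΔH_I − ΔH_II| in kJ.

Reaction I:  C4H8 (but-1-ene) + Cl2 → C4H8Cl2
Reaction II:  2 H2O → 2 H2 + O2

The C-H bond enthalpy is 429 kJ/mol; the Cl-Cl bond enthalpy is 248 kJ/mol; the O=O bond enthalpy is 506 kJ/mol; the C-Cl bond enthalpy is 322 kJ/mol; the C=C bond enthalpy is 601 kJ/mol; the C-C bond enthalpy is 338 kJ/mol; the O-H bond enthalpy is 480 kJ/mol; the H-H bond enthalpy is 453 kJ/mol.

Reaction I, by 641 kJ

Reaction I:
  Bonds broken (reactants):
    C-C: 2 × 338 = 676
    C-H: 8 × 429 = 3432
    C=C: 1 × 601 = 601
    Cl-Cl: 1 × 248 = 248
    Σ(broken) = 4957 kJ
  Bonds formed (products):
    C-C: 3 × 338 = 1014
    C-Cl: 2 × 322 = 644
    C-H: 8 × 429 = 3432
    Σ(formed) = 5090 kJ
  ΔH_I = 4957 − 5090 = −133 kJ
Reaction II:
  Bonds broken (reactants):
    O-H: 4 × 480 = 1920
    Σ(broken) = 1920 kJ
  Bonds formed (products):
    H-H: 2 × 453 = 906
    O=O: 1 × 506 = 506
    Σ(formed) = 1412 kJ
  ΔH_II = 1920 − 1412 = +508 kJ
ΔH_I − ΔH_II = −641 kJ, so reaction I has the more negative ΔH; |ΔH_I − ΔH_II| = 641 kJ.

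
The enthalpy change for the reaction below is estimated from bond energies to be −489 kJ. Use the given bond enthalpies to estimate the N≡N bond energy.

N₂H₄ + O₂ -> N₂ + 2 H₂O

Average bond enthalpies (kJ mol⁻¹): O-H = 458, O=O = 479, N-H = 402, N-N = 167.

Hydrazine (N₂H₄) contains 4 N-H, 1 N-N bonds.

D(N≡N) ≈ 911 kJ/mol

Let D be the N≡N bond energy.
Σ(broken) = 4×402 + 1×167 + 1×479 = 2254
Σ(formed) = 1×D + 4×458 = 1832 + D
ΔH = Σ(broken) − Σ(formed) = (2254) − (1832 + D) = +422 − D
Setting this equal to −489 kJ gives D = 911 kJ/mol.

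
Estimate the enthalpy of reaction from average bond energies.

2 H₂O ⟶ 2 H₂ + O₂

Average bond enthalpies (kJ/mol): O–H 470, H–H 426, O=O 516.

Bonds broken (reactants):
  O–H: 4 × 470 = 1880
  Σ(broken) = 1880 kJ
Bonds formed (products):
  H–H: 2 × 426 = 852
  O=O: 1 × 516 = 516
  Σ(formed) = 1368 kJ
ΔH = Σ(broken) − Σ(formed) = 1880 − 1368 = +512 kJ

ΔH ≈ +512 kJ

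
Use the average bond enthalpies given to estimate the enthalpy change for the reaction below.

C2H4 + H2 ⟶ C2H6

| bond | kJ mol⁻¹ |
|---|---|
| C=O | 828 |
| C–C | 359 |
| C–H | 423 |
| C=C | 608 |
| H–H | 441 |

ΔH ≈ −156 kJ

Bonds broken (reactants):
  C–H: 4 × 423 = 1692
  C=C: 1 × 608 = 608
  H–H: 1 × 441 = 441
  Σ(broken) = 2741 kJ
Bonds formed (products):
  C–C: 1 × 359 = 359
  C–H: 6 × 423 = 2538
  Σ(formed) = 2897 kJ
ΔH = Σ(broken) − Σ(formed) = 2741 − 2897 = −156 kJ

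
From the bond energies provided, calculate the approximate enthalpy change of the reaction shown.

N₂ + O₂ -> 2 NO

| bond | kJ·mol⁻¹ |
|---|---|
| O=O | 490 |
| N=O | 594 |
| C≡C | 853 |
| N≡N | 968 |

ΔH ≈ +270 kJ

Bonds broken (reactants):
  N≡N: 1 × 968 = 968
  O=O: 1 × 490 = 490
  Σ(broken) = 1458 kJ
Bonds formed (products):
  N=O: 2 × 594 = 1188
  Σ(formed) = 1188 kJ
ΔH = Σ(broken) − Σ(formed) = 1458 − 1188 = +270 kJ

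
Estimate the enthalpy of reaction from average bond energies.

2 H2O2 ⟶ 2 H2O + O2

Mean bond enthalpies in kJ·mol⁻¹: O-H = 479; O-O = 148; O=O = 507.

ΔH ≈ −211 kJ

Bonds broken (reactants):
  O-H: 4 × 479 = 1916
  O-O: 2 × 148 = 296
  Σ(broken) = 2212 kJ
Bonds formed (products):
  O-H: 4 × 479 = 1916
  O=O: 1 × 507 = 507
  Σ(formed) = 2423 kJ
ΔH = Σ(broken) − Σ(formed) = 2212 − 2423 = −211 kJ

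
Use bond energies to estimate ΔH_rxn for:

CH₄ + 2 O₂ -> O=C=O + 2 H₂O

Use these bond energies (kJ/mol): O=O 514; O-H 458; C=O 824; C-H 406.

Bonds broken (reactants):
  C-H: 4 × 406 = 1624
  O=O: 2 × 514 = 1028
  Σ(broken) = 2652 kJ
Bonds formed (products):
  C=O: 2 × 824 = 1648
  O-H: 4 × 458 = 1832
  Σ(formed) = 3480 kJ
ΔH = Σ(broken) − Σ(formed) = 2652 − 3480 = −828 kJ

ΔH ≈ −828 kJ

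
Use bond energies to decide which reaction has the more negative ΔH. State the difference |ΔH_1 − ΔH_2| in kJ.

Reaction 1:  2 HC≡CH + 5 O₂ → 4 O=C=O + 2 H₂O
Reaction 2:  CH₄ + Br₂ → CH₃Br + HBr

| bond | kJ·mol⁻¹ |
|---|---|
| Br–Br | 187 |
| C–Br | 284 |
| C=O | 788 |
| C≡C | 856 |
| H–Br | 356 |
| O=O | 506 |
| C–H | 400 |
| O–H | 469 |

Reaction 1, by 2285 kJ

Reaction 1:
  Bonds broken (reactants):
    C≡C: 2 × 856 = 1712
    C–H: 4 × 400 = 1600
    O=O: 5 × 506 = 2530
    Σ(broken) = 5842 kJ
  Bonds formed (products):
    C=O: 8 × 788 = 6304
    O–H: 4 × 469 = 1876
    Σ(formed) = 8180 kJ
  ΔH_1 = 5842 − 8180 = −2338 kJ
Reaction 2:
  Bonds broken (reactants):
    Br–Br: 1 × 187 = 187
    C–H: 4 × 400 = 1600
    Σ(broken) = 1787 kJ
  Bonds formed (products):
    C–Br: 1 × 284 = 284
    C–H: 3 × 400 = 1200
    H–Br: 1 × 356 = 356
    Σ(formed) = 1840 kJ
  ΔH_2 = 1787 − 1840 = −53 kJ
ΔH_1 − ΔH_2 = −2285 kJ, so reaction 1 has the more negative ΔH; |ΔH_1 − ΔH_2| = 2285 kJ.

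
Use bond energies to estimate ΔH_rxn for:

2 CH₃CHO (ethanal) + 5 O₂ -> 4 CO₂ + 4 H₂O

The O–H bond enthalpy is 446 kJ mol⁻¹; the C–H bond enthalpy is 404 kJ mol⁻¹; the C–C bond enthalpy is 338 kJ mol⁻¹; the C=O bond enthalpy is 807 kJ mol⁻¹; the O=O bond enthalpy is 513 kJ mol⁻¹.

Bonds broken (reactants):
  C–C: 2 × 338 = 676
  C–H: 8 × 404 = 3232
  C=O: 2 × 807 = 1614
  O=O: 5 × 513 = 2565
  Σ(broken) = 8087 kJ
Bonds formed (products):
  C=O: 8 × 807 = 6456
  O–H: 8 × 446 = 3568
  Σ(formed) = 10024 kJ
ΔH = Σ(broken) − Σ(formed) = 8087 − 10024 = −1937 kJ

ΔH ≈ −1937 kJ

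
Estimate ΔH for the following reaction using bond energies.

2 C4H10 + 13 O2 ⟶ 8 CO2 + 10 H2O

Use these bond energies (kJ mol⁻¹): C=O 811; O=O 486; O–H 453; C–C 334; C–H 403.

ΔH ≈ −5654 kJ

Bonds broken (reactants):
  C–C: 6 × 334 = 2004
  C–H: 20 × 403 = 8060
  O=O: 13 × 486 = 6318
  Σ(broken) = 16382 kJ
Bonds formed (products):
  C=O: 16 × 811 = 12976
  O–H: 20 × 453 = 9060
  Σ(formed) = 22036 kJ
ΔH = Σ(broken) − Σ(formed) = 16382 − 22036 = −5654 kJ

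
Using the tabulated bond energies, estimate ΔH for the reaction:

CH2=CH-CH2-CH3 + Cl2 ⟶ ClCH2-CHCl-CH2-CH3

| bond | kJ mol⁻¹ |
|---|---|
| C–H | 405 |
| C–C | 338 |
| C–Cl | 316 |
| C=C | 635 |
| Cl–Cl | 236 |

Bonds broken (reactants):
  C–C: 2 × 338 = 676
  C–H: 8 × 405 = 3240
  C=C: 1 × 635 = 635
  Cl–Cl: 1 × 236 = 236
  Σ(broken) = 4787 kJ
Bonds formed (products):
  C–C: 3 × 338 = 1014
  C–Cl: 2 × 316 = 632
  C–H: 8 × 405 = 3240
  Σ(formed) = 4886 kJ
ΔH = Σ(broken) − Σ(formed) = 4787 − 4886 = −99 kJ

ΔH ≈ −99 kJ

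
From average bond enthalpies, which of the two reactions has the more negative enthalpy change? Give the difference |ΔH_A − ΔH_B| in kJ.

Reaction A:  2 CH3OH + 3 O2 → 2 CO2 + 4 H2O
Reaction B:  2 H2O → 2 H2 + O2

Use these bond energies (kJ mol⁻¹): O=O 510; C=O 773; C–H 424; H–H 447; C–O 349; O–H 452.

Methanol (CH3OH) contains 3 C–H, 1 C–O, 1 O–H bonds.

Reaction A:
  Bonds broken (reactants):
    C–H: 6 × 424 = 2544
    C–O: 2 × 349 = 698
    O–H: 2 × 452 = 904
    O=O: 3 × 510 = 1530
    Σ(broken) = 5676 kJ
  Bonds formed (products):
    C=O: 4 × 773 = 3092
    O–H: 8 × 452 = 3616
    Σ(formed) = 6708 kJ
  ΔH_A = 5676 − 6708 = −1032 kJ
Reaction B:
  Bonds broken (reactants):
    O–H: 4 × 452 = 1808
    Σ(broken) = 1808 kJ
  Bonds formed (products):
    H–H: 2 × 447 = 894
    O=O: 1 × 510 = 510
    Σ(formed) = 1404 kJ
  ΔH_B = 1808 − 1404 = +404 kJ
ΔH_A − ΔH_B = −1436 kJ, so reaction A has the more negative ΔH; |ΔH_A − ΔH_B| = 1436 kJ.

Reaction A, by 1436 kJ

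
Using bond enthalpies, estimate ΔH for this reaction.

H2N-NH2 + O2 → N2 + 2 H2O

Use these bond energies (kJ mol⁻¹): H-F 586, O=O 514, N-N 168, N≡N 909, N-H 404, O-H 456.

Bonds broken (reactants):
  N-H: 4 × 404 = 1616
  N-N: 1 × 168 = 168
  O=O: 1 × 514 = 514
  Σ(broken) = 2298 kJ
Bonds formed (products):
  N≡N: 1 × 909 = 909
  O-H: 4 × 456 = 1824
  Σ(formed) = 2733 kJ
ΔH = Σ(broken) − Σ(formed) = 2298 − 2733 = −435 kJ

ΔH ≈ −435 kJ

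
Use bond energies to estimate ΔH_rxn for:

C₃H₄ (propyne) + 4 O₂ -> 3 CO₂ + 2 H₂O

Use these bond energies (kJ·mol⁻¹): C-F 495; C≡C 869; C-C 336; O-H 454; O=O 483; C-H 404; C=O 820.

ΔH ≈ −1983 kJ

Bonds broken (reactants):
  C≡C: 1 × 869 = 869
  C-C: 1 × 336 = 336
  C-H: 4 × 404 = 1616
  O=O: 4 × 483 = 1932
  Σ(broken) = 4753 kJ
Bonds formed (products):
  C=O: 6 × 820 = 4920
  O-H: 4 × 454 = 1816
  Σ(formed) = 6736 kJ
ΔH = Σ(broken) − Σ(formed) = 4753 − 6736 = −1983 kJ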